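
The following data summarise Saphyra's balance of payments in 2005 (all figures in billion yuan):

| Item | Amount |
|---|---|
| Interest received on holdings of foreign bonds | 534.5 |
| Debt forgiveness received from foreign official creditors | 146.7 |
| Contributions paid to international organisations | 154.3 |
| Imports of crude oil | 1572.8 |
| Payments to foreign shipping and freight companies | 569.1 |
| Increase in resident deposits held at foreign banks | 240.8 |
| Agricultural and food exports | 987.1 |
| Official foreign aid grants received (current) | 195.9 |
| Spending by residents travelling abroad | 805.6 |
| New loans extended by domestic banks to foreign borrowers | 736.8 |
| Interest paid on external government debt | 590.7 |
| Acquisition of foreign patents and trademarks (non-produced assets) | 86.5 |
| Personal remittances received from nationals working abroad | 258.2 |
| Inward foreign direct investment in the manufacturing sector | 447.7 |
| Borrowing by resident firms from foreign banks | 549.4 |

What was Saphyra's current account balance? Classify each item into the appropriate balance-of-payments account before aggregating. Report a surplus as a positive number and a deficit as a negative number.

-1716.8

Goods: 987.1 - 1572.8 = -585.7
Services: -569.1 - 805.6 = -1374.7
Primary income: 534.5 - 590.7 = -56.2
Secondary income: -154.3 + 195.9 + 258.2 = 299.8
Current account = (-585.7) + (-1374.7) + (-56.2) + 299.8 = -1716.8
(Excluded from the current account — capital account: debt forgiveness received from foreign official creditors 146.7, acquisition of foreign patents and trademarks (non-produced assets) 86.5; financial account: increase in resident deposits held at foreign banks 240.8, new loans extended by domestic banks to foreign borrowers 736.8, inward foreign direct investment in the manufacturing sector 447.7, borrowing by resident firms from foreign banks 549.4.)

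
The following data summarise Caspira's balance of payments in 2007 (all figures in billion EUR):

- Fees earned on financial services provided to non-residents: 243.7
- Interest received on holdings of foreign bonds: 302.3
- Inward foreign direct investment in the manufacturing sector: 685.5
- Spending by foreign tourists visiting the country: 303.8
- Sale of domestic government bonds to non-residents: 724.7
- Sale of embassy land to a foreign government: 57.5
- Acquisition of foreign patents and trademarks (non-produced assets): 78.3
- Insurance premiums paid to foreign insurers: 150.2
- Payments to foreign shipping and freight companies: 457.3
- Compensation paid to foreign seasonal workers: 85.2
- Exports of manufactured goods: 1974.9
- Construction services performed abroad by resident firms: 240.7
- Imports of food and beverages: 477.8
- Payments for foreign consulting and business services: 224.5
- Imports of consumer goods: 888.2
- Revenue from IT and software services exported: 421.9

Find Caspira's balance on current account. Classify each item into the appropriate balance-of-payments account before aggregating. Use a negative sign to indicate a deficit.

1204.1

Goods: -477.8 - 888.2 + 1974.9 = 608.9
Services: 243.7 - 224.5 - 150.2 + 303.8 - 457.3 + 240.7 + 421.9 = 378.1
Primary income: 302.3 - 85.2 = 217.1
Current account = 608.9 + 378.1 + 217.1 = 1204.1
(Excluded from the current account — financial account: inward foreign direct investment in the manufacturing sector 685.5, sale of domestic government bonds to non-residents 724.7; capital account: sale of embassy land to a foreign government 57.5, acquisition of foreign patents and trademarks (non-produced assets) 78.3.)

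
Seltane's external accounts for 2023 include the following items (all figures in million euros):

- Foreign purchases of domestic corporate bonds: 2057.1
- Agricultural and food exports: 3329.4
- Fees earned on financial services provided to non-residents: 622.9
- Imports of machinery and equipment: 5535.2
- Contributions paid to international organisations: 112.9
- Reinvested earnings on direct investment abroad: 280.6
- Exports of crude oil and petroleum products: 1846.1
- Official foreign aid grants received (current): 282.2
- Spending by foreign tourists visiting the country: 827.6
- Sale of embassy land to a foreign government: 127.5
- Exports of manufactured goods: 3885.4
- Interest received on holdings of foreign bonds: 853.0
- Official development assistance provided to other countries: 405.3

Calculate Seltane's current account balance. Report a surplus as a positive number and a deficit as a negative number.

Goods: -5535.2 + 3329.4 + 1846.1 + 3885.4 = 3525.7
Services: 622.9 + 827.6 = 1450.5
Primary income: 280.6 + 853.0 = 1133.6
Secondary income: -405.3 + 282.2 - 112.9 = -236.0
Current account = 3525.7 + 1450.5 + 1133.6 + (-236.0) = 5873.8
(Excluded from the current account — financial account: foreign purchases of domestic corporate bonds 2057.1; capital account: sale of embassy land to a foreign government 127.5.)

5873.8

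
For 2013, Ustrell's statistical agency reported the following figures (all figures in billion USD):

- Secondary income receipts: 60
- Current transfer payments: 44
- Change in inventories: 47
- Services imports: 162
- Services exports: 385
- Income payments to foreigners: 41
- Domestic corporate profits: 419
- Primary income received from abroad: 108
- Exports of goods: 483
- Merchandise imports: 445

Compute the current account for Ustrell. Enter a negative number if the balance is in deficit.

Goods balance = 483 - 445 = 38
Services balance = 385 - 162 = 223
Trade balance (goods + services) = 38 + 223 = 261
Net primary income = 108 - 41 = 67
Net secondary income = 60 - 44 = 16
Current account = 261 + 67 + 16 = 344

344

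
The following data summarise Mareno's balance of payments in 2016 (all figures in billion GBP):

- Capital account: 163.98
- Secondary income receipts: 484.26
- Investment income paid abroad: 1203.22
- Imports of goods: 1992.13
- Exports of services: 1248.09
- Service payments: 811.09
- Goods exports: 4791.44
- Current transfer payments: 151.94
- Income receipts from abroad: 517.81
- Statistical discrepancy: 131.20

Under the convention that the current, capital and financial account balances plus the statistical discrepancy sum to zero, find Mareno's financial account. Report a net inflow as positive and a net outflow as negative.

-3178.40

Goods balance = 4791.44 - 1992.13 = 2799.31
Services balance = 1248.09 - 811.09 = 437.00
Trade balance (goods + services) = 2799.31 + 437.00 = 3236.31
Net primary income = 517.81 - 1203.22 = -685.41
Net secondary income = 484.26 - 151.94 = 332.32
Current account = 3236.31 + (-685.41) + 332.32 = 2883.22
Financial account = -(2883.22 + 163.98 + 131.20) = -3178.40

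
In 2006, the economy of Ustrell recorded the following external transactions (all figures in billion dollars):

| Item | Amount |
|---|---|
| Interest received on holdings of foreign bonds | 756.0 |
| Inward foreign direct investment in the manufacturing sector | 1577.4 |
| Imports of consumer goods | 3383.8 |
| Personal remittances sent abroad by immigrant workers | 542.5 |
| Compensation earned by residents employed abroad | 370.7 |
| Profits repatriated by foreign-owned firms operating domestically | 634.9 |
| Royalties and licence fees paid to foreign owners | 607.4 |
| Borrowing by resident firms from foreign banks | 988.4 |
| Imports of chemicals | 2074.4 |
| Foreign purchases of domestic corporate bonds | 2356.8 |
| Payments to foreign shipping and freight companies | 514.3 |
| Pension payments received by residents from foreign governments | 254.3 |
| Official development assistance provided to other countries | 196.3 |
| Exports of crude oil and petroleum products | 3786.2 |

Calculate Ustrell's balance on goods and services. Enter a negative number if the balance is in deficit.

-2793.7

Goods: -3383.8 - 2074.4 + 3786.2 = -1672.0
Services: -514.3 - 607.4 = -1121.7
Trade balance = -1672.0 + (-1121.7) = -2793.7
(Excluded from the trade balance — primary income: interest received on holdings of foreign bonds 756.0, compensation earned by residents employed abroad 370.7, profits repatriated by foreign-owned firms operating domestically 634.9; financial account: inward foreign direct investment in the manufacturing sector 1577.4, borrowing by resident firms from foreign banks 988.4, foreign purchases of domestic corporate bonds 2356.8; secondary income: personal remittances sent abroad by immigrant workers 542.5, pension payments received by residents from foreign governments 254.3, official development assistance provided to other countries 196.3.)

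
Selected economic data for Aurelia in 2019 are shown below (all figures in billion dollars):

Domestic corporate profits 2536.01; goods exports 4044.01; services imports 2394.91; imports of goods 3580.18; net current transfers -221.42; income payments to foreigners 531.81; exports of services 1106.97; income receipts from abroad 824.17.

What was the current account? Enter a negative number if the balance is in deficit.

Goods balance = 4044.01 - 3580.18 = 463.83
Services balance = 1106.97 - 2394.91 = -1287.94
Trade balance (goods + services) = 463.83 + (-1287.94) = -824.11
Net primary income = 824.17 - 531.81 = 292.36
Net secondary income = -221.42
Current account = -824.11 + 292.36 + (-221.42) = -753.17

-753.17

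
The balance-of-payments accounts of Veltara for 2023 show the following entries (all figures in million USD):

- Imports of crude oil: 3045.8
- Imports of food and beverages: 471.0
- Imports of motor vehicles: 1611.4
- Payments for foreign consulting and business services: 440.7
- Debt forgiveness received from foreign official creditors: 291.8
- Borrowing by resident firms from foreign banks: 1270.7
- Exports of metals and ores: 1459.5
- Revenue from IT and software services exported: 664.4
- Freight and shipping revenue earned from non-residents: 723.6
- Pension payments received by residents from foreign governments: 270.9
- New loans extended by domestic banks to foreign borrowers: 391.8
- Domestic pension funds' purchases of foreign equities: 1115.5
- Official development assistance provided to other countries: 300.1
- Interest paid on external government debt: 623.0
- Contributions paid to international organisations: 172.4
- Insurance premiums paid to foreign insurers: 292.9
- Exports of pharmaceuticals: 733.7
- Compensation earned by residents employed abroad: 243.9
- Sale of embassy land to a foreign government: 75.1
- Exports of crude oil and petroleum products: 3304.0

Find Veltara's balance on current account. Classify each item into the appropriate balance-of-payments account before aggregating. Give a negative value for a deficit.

442.7

Goods: 1459.5 - 1611.4 - 471.0 - 3045.8 + 3304.0 + 733.7 = 369.0
Services: 664.4 - 440.7 - 292.9 + 723.6 = 654.4
Primary income: 243.9 - 623.0 = -379.1
Secondary income: 270.9 - 172.4 - 300.1 = -201.6
Current account = 369.0 + 654.4 + (-379.1) + (-201.6) = 442.7
(Excluded from the current account — capital account: debt forgiveness received from foreign official creditors 291.8, sale of embassy land to a foreign government 75.1; financial account: borrowing by resident firms from foreign banks 1270.7, new loans extended by domestic banks to foreign borrowers 391.8, domestic pension funds' purchases of foreign equities 1115.5.)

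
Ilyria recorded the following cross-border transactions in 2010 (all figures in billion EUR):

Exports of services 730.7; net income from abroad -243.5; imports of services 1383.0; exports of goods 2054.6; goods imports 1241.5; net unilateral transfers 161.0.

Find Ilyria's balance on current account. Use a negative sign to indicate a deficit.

78.3

Goods balance = 2054.6 - 1241.5 = 813.1
Services balance = 730.7 - 1383.0 = -652.3
Trade balance (goods + services) = 813.1 + (-652.3) = 160.8
Net primary income = -243.5
Net secondary income = 161.0
Current account = 160.8 + (-243.5) + 161.0 = 78.3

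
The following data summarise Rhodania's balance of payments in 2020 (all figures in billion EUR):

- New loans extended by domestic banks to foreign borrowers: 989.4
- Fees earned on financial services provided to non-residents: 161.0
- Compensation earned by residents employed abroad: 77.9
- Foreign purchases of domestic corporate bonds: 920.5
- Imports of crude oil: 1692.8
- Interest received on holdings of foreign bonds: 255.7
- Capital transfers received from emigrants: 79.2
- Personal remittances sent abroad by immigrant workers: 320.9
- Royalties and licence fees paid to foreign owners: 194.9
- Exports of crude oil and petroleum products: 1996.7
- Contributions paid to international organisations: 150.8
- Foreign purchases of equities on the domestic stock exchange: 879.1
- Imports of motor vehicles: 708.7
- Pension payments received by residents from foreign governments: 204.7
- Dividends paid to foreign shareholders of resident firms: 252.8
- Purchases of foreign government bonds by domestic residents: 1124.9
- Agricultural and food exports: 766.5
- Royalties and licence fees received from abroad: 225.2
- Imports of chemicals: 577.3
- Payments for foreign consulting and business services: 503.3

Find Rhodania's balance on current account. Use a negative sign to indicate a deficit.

-713.8

Goods: 1996.7 - 577.3 + 766.5 - 1692.8 - 708.7 = -215.6
Services: 225.2 - 503.3 + 161.0 - 194.9 = -312.0
Primary income: -252.8 + 77.9 + 255.7 = 80.8
Secondary income: -320.9 - 150.8 + 204.7 = -267.0
Current account = (-215.6) + (-312.0) + 80.8 + (-267.0) = -713.8
(Excluded from the current account — financial account: new loans extended by domestic banks to foreign borrowers 989.4, foreign purchases of domestic corporate bonds 920.5, foreign purchases of equities on the domestic stock exchange 879.1, purchases of foreign government bonds by domestic residents 1124.9; capital account: capital transfers received from emigrants 79.2.)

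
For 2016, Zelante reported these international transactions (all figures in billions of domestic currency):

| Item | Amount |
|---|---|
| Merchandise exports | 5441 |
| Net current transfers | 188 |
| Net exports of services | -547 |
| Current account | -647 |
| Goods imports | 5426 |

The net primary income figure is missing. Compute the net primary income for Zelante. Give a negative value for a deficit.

-303

Current account = goods balance + services balance + net primary income + net secondary income
Sum of the known components = -344
Net primary income = CA - (known components) = -647 - (-344) = -303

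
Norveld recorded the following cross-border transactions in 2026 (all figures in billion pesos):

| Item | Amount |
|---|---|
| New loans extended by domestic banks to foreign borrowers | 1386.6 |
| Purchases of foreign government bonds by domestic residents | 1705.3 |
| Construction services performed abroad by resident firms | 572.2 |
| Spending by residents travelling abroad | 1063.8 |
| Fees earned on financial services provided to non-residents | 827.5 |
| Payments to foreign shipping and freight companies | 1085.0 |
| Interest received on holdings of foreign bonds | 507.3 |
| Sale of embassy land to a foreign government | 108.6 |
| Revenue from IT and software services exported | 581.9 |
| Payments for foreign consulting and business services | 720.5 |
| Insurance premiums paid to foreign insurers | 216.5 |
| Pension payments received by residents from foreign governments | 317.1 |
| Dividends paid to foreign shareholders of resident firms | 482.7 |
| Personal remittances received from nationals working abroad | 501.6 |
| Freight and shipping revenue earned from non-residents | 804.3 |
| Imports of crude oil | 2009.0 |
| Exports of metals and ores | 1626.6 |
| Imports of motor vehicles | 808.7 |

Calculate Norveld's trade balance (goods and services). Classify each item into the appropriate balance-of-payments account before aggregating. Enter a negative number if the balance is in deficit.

Goods: -2009.0 - 808.7 + 1626.6 = -1191.1
Services: -1063.8 + 804.3 - 216.5 + 572.2 - 720.5 + 581.9 - 1085.0 + 827.5 = -299.9
Trade balance = -1191.1 + (-299.9) = -1491.0
(Excluded from the trade balance — financial account: new loans extended by domestic banks to foreign borrowers 1386.6, purchases of foreign government bonds by domestic residents 1705.3; primary income: interest received on holdings of foreign bonds 507.3, dividends paid to foreign shareholders of resident firms 482.7; capital account: sale of embassy land to a foreign government 108.6; secondary income: pension payments received by residents from foreign governments 317.1, personal remittances received from nationals working abroad 501.6.)

-1491.0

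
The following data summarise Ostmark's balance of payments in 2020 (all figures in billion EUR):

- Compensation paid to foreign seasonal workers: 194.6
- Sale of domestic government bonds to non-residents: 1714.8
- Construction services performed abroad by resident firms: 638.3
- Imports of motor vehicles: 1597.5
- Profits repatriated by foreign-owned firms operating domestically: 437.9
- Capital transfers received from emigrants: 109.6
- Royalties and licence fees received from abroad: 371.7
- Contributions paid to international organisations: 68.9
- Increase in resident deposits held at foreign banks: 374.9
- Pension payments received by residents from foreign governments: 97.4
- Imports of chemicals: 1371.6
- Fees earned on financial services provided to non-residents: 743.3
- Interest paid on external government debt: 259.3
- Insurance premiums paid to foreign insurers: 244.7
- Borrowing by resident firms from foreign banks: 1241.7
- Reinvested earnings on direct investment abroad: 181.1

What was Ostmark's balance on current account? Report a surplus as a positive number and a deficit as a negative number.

-2142.7

Goods: -1597.5 - 1371.6 = -2969.1
Services: 638.3 + 743.3 + 371.7 - 244.7 = 1508.6
Primary income: -259.3 - 437.9 - 194.6 + 181.1 = -710.7
Secondary income: -68.9 + 97.4 = 28.5
Current account = (-2969.1) + 1508.6 + (-710.7) + 28.5 = -2142.7
(Excluded from the current account — financial account: sale of domestic government bonds to non-residents 1714.8, increase in resident deposits held at foreign banks 374.9, borrowing by resident firms from foreign banks 1241.7; capital account: capital transfers received from emigrants 109.6.)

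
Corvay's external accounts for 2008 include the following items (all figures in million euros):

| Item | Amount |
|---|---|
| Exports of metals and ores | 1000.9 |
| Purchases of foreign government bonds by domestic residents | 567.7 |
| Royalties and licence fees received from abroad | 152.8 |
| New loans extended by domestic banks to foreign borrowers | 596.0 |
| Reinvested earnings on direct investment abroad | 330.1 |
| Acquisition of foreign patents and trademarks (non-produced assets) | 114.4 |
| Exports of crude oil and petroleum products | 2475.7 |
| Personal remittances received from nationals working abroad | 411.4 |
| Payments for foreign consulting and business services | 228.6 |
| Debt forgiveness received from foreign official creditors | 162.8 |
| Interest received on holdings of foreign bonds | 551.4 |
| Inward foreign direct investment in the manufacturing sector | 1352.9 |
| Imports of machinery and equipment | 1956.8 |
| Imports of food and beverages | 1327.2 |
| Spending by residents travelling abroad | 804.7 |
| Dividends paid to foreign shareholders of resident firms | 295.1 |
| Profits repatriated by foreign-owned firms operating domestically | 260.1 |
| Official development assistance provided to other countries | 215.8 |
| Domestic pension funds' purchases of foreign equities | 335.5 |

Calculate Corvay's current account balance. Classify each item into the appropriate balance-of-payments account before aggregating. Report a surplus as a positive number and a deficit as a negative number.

-166.0

Goods: 1000.9 + 2475.7 - 1327.2 - 1956.8 = 192.6
Services: -228.6 + 152.8 - 804.7 = -880.5
Primary income: 551.4 - 260.1 - 295.1 + 330.1 = 326.3
Secondary income: 411.4 - 215.8 = 195.6
Current account = 192.6 + (-880.5) + 326.3 + 195.6 = -166.0
(Excluded from the current account — financial account: purchases of foreign government bonds by domestic residents 567.7, new loans extended by domestic banks to foreign borrowers 596.0, inward foreign direct investment in the manufacturing sector 1352.9, domestic pension funds' purchases of foreign equities 335.5; capital account: acquisition of foreign patents and trademarks (non-produced assets) 114.4, debt forgiveness received from foreign official creditors 162.8.)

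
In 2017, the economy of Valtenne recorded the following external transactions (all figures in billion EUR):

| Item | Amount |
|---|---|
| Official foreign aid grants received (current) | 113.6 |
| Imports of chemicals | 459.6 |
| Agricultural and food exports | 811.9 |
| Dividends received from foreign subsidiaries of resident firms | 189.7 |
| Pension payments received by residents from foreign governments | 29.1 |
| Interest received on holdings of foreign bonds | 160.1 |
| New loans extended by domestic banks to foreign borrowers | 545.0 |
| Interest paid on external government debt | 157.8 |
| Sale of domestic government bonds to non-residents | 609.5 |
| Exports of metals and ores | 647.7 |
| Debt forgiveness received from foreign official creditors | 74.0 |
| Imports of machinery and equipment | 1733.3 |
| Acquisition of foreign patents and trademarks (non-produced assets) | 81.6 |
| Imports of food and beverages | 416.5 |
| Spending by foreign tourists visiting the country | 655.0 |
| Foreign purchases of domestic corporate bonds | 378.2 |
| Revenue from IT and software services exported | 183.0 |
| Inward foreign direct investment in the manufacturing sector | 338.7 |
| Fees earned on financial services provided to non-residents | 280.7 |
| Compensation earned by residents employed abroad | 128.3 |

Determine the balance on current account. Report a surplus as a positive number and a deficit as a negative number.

431.9

Goods: 647.7 - 459.6 - 1733.3 + 811.9 - 416.5 = -1149.8
Services: 280.7 + 183.0 + 655.0 = 1118.7
Primary income: 128.3 - 157.8 + 160.1 + 189.7 = 320.3
Secondary income: 113.6 + 29.1 = 142.7
Current account = (-1149.8) + 1118.7 + 320.3 + 142.7 = 431.9
(Excluded from the current account — financial account: new loans extended by domestic banks to foreign borrowers 545.0, sale of domestic government bonds to non-residents 609.5, foreign purchases of domestic corporate bonds 378.2, inward foreign direct investment in the manufacturing sector 338.7; capital account: debt forgiveness received from foreign official creditors 74.0, acquisition of foreign patents and trademarks (non-produced assets) 81.6.)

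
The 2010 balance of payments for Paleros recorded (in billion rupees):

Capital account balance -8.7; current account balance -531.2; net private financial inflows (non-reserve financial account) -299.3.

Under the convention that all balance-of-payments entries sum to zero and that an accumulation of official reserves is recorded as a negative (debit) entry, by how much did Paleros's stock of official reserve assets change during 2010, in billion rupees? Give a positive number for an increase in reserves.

Official reserve transactions balance = -((-531.2) + (-8.7) + (-299.3)) = 839.2
An accumulation of reserves is recorded as a debit (negative entry), so the change in the stock of reserves is the negative of that balance.
Change in official reserves = -(839.2) = -839.2

-839.2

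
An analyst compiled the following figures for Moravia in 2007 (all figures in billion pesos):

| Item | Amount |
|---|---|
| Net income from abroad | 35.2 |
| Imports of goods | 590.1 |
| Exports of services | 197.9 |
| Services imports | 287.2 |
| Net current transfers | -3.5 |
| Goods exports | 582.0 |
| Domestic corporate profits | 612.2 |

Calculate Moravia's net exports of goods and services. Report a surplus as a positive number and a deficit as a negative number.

Goods balance = 582.0 - 590.1 = -8.1
Services balance = 197.9 - 287.2 = -89.3
Trade balance (goods + services) = -8.1 + (-89.3) = -97.4

-97.4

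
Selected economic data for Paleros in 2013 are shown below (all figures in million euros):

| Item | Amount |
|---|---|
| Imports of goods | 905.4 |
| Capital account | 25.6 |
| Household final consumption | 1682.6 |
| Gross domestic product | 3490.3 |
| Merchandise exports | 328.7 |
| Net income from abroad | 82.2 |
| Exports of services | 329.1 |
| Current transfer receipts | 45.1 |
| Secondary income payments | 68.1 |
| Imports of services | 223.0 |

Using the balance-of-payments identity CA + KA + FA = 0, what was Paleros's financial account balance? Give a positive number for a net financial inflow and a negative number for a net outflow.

385.8

Goods balance = 328.7 - 905.4 = -576.7
Services balance = 329.1 - 223.0 = 106.1
Trade balance (goods + services) = -576.7 + 106.1 = -470.6
Net primary income = 82.2
Net secondary income = 45.1 - 68.1 = -23.0
Current account = -470.6 + 82.2 + (-23.0) = -411.4
Financial account = -(-411.4 + 25.6) = 385.8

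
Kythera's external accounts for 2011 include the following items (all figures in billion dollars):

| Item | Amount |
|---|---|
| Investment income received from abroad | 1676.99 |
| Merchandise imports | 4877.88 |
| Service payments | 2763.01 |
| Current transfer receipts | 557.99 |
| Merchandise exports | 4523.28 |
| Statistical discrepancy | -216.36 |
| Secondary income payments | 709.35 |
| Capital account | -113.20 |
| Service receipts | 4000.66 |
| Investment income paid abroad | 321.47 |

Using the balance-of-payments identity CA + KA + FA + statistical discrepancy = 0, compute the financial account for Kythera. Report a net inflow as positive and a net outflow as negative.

Goods balance = 4523.28 - 4877.88 = -354.60
Services balance = 4000.66 - 2763.01 = 1237.65
Trade balance (goods + services) = -354.60 + 1237.65 = 883.05
Net primary income = 1676.99 - 321.47 = 1355.52
Net secondary income = 557.99 - 709.35 = -151.36
Current account = 883.05 + 1355.52 + (-151.36) = 2087.21
Financial account = -(2087.21 + (-113.20) + (-216.36)) = -1757.65

-1757.65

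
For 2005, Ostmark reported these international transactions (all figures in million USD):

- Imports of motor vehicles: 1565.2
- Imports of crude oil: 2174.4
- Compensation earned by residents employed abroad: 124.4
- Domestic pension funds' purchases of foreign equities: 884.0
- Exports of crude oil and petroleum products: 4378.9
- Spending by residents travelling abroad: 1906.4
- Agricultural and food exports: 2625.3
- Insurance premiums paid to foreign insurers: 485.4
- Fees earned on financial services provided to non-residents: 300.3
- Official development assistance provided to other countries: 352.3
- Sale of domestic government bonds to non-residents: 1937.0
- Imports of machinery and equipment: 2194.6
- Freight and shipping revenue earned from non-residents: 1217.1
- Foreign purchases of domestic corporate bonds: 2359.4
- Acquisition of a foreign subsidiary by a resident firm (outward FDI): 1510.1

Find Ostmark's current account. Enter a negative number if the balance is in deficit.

Goods: -1565.2 - 2194.6 + 2625.3 + 4378.9 - 2174.4 = 1070.0
Services: -1906.4 - 485.4 + 300.3 + 1217.1 = -874.4
Primary income: 124.4
Secondary income: -352.3
Current account = 1070.0 + (-874.4) + 124.4 + (-352.3) = -32.3
(Excluded from the current account — financial account: domestic pension funds' purchases of foreign equities 884.0, sale of domestic government bonds to non-residents 1937.0, foreign purchases of domestic corporate bonds 2359.4, acquisition of a foreign subsidiary by a resident firm (outward FDI) 1510.1.)

-32.3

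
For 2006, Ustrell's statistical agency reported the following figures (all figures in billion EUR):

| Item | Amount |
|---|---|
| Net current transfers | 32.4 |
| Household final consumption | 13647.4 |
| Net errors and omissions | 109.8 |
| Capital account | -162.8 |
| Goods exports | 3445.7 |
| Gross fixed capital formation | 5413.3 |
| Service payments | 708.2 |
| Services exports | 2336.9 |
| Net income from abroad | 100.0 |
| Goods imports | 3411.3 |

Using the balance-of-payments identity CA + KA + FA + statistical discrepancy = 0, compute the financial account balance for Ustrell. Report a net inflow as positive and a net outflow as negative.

-1742.5

Goods balance = 3445.7 - 3411.3 = 34.4
Services balance = 2336.9 - 708.2 = 1628.7
Trade balance (goods + services) = 34.4 + 1628.7 = 1663.1
Net primary income = 100.0
Net secondary income = 32.4
Current account = 1663.1 + 100.0 + 32.4 = 1795.5
Financial account = -(1795.5 + (-162.8) + 109.8) = -1742.5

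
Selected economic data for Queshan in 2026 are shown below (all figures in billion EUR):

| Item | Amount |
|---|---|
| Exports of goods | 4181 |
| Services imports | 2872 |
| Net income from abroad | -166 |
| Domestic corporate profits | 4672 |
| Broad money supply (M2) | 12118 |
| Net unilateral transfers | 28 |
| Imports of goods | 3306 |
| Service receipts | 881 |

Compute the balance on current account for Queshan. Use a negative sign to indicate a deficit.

-1254

Goods balance = 4181 - 3306 = 875
Services balance = 881 - 2872 = -1991
Trade balance (goods + services) = 875 + (-1991) = -1116
Net primary income = -166
Net secondary income = 28
Current account = -1116 + (-166) + 28 = -1254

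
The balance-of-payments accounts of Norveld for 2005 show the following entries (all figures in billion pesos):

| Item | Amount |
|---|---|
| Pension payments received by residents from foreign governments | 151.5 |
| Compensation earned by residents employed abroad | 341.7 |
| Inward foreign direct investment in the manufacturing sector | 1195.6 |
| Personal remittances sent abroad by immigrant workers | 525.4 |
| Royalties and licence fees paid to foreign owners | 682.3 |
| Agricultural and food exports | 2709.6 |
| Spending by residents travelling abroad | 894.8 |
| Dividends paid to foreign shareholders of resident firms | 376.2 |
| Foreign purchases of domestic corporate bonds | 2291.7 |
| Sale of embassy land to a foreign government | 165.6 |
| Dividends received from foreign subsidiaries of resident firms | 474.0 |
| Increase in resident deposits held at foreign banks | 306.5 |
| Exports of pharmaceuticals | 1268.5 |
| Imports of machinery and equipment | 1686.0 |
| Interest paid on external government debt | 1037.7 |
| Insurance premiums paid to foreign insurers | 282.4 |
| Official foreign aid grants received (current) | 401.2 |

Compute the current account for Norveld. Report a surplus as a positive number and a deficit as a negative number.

Goods: -1686.0 + 1268.5 + 2709.6 = 2292.1
Services: -894.8 - 282.4 - 682.3 = -1859.5
Primary income: 474.0 - 376.2 - 1037.7 + 341.7 = -598.2
Secondary income: -525.4 + 401.2 + 151.5 = 27.3
Current account = 2292.1 + (-1859.5) + (-598.2) + 27.3 = -138.3
(Excluded from the current account — financial account: inward foreign direct investment in the manufacturing sector 1195.6, foreign purchases of domestic corporate bonds 2291.7, increase in resident deposits held at foreign banks 306.5; capital account: sale of embassy land to a foreign government 165.6.)

-138.3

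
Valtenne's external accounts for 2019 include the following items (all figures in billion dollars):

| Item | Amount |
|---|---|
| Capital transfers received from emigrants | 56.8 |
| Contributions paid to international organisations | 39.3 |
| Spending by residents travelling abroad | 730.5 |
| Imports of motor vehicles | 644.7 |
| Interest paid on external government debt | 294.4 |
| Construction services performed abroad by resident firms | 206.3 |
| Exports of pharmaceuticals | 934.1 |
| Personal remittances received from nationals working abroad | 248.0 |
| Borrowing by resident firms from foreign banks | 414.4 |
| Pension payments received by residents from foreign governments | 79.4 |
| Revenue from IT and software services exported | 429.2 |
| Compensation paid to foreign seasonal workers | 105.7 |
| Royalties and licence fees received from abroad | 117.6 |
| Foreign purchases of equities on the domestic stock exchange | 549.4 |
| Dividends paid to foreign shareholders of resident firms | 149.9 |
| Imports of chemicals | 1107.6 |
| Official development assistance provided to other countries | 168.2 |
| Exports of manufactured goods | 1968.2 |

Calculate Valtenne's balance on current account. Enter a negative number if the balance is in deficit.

Goods: 934.1 - 644.7 + 1968.2 - 1107.6 = 1150.0
Services: 117.6 + 206.3 - 730.5 + 429.2 = 22.6
Primary income: -149.9 - 294.4 - 105.7 = -550.0
Secondary income: 248.0 - 39.3 + 79.4 - 168.2 = 119.9
Current account = 1150.0 + 22.6 + (-550.0) + 119.9 = 742.5
(Excluded from the current account — capital account: capital transfers received from emigrants 56.8; financial account: borrowing by resident firms from foreign banks 414.4, foreign purchases of equities on the domestic stock exchange 549.4.)

742.5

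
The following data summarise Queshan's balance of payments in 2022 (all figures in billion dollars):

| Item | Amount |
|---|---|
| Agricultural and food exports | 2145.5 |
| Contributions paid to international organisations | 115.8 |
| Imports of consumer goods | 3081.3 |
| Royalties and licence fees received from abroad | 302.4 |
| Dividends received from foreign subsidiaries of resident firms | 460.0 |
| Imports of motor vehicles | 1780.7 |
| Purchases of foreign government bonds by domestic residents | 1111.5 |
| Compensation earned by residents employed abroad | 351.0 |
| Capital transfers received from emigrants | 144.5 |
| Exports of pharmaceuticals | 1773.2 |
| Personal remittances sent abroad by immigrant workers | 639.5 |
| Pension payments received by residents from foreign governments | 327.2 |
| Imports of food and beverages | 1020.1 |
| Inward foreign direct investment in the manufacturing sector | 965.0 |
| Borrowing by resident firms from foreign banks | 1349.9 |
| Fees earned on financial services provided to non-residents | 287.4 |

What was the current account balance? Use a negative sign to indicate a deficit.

-990.7

Goods: 2145.5 - 1020.1 - 1780.7 + 1773.2 - 3081.3 = -1963.4
Services: 287.4 + 302.4 = 589.8
Primary income: 460.0 + 351.0 = 811.0
Secondary income: 327.2 - 639.5 - 115.8 = -428.1
Current account = (-1963.4) + 589.8 + 811.0 + (-428.1) = -990.7
(Excluded from the current account — financial account: purchases of foreign government bonds by domestic residents 1111.5, inward foreign direct investment in the manufacturing sector 965.0, borrowing by resident firms from foreign banks 1349.9; capital account: capital transfers received from emigrants 144.5.)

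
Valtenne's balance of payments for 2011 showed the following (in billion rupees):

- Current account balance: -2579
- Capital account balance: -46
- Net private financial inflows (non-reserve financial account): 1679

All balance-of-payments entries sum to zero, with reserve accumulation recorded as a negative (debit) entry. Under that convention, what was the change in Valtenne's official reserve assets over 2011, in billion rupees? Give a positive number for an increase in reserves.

Official reserve transactions balance = -((-2579) + (-46) + 1679) = 946
An accumulation of reserves is recorded as a debit (negative entry), so the change in the stock of reserves is the negative of that balance.
Change in official reserves = -(946) = -946

-946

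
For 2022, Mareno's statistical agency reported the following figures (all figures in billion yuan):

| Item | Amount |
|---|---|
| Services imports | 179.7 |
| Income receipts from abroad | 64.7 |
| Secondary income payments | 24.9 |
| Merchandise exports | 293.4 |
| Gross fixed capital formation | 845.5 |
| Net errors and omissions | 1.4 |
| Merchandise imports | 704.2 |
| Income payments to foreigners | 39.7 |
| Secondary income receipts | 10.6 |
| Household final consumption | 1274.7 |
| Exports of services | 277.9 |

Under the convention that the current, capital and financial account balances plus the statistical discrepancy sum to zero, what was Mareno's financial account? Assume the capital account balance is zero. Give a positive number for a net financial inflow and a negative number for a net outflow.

Goods balance = 293.4 - 704.2 = -410.8
Services balance = 277.9 - 179.7 = 98.2
Trade balance (goods + services) = -410.8 + 98.2 = -312.6
Net primary income = 64.7 - 39.7 = 25.0
Net secondary income = 10.6 - 24.9 = -14.3
Current account = -312.6 + 25.0 + (-14.3) = -301.9
Financial account = -(-301.9 + 1.4) = 300.5

300.5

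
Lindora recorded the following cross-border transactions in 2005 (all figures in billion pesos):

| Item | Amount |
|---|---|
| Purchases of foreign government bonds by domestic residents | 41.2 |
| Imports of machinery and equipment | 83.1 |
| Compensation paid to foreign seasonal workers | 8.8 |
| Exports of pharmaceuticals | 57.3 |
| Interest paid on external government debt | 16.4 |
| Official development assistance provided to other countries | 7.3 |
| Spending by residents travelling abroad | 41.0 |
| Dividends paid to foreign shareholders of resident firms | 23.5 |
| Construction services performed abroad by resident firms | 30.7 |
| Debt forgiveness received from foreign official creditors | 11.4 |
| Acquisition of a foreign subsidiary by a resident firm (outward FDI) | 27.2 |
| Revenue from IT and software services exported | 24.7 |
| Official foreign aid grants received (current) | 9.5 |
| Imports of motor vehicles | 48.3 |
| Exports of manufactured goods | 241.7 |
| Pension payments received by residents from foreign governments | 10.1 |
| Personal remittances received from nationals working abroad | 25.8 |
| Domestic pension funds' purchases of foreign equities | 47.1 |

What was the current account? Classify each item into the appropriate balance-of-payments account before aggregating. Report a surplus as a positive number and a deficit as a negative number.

Goods: -48.3 + 241.7 + 57.3 - 83.1 = 167.6
Services: -41.0 + 24.7 + 30.7 = 14.4
Primary income: -8.8 - 16.4 - 23.5 = -48.7
Secondary income: 10.1 - 7.3 + 9.5 + 25.8 = 38.1
Current account = 167.6 + 14.4 + (-48.7) + 38.1 = 171.4
(Excluded from the current account — financial account: purchases of foreign government bonds by domestic residents 41.2, acquisition of a foreign subsidiary by a resident firm (outward FDI) 27.2, domestic pension funds' purchases of foreign equities 47.1; capital account: debt forgiveness received from foreign official creditors 11.4.)

171.4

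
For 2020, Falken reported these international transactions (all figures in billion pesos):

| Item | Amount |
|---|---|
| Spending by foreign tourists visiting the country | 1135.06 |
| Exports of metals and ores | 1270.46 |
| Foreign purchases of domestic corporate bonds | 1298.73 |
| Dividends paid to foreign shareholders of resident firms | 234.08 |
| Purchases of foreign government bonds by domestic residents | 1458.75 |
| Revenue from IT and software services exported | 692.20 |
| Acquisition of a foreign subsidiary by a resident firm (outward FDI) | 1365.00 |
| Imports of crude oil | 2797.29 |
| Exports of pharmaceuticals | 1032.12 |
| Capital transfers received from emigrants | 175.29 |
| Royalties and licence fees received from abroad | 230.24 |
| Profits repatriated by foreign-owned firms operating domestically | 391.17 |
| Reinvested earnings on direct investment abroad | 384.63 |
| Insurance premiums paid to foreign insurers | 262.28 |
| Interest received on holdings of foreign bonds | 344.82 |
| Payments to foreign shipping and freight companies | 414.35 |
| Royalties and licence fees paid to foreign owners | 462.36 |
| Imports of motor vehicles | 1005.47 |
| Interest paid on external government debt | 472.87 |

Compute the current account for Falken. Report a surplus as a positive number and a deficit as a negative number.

-950.34

Goods: -2797.29 - 1005.47 + 1270.46 + 1032.12 = -1500.18
Services: -462.36 + 692.20 - 414.35 + 1135.06 + 230.24 - 262.28 = 918.51
Primary income: 384.63 - 391.17 - 472.87 - 234.08 + 344.82 = -368.67
Current account = (-1500.18) + 918.51 + (-368.67) = -950.34
(Excluded from the current account — financial account: foreign purchases of domestic corporate bonds 1298.73, purchases of foreign government bonds by domestic residents 1458.75, acquisition of a foreign subsidiary by a resident firm (outward FDI) 1365.00; capital account: capital transfers received from emigrants 175.29.)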